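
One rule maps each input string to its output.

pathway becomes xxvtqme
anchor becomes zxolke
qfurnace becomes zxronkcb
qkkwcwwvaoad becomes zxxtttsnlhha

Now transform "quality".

The rule is to shift every letter 3 places backward in the alphabet (wrapping around), then sort the characters into reverse alphabetical order.
Applying both steps to "quality": "nrxifqv", then "xvrqnif".

xvrqnif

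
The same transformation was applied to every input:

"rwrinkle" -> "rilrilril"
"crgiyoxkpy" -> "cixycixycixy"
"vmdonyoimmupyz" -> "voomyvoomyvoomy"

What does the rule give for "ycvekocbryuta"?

yecyayecyayecya

Rule — keep one character in every 3, starting at position 1 (positions 1st, 4th, 7th, ...), then write the whole string 3 times in a row.
Applying that to "ycvekocbryuta" gives "yecyayecyayecya".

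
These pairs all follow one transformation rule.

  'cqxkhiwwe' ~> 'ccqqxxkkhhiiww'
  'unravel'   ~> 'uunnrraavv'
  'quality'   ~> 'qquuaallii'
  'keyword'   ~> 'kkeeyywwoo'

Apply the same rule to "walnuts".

wwaallnnuu

Looking at the pairs, the operation is to delete the last 2 characters, then double every character.
For "walnuts", step one produces "walnu"; step two turns that into "wwaallnnuu".
(Check on "unravel": → "unrav" → "uunnrraavv" ✓)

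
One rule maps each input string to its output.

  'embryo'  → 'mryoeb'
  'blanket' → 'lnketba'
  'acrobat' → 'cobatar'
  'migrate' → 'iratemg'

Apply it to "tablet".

Looking at the pairs, the operation is to move the first 2 characters to the end (rotate left by 2), then swap the first and last characters.
For "tablet", step one produces "bletta"; step two turns that into "alettb".

alettb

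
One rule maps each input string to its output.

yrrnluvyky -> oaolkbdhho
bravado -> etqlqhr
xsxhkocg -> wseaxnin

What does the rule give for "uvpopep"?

fufeflk

Each output is the input with this applied: reverse the string, then shift every letter 10 places backward in the alphabet (wrapping around).
On "uvpopep": the first step gives "pepopvu", and the second then gives "fufeflk".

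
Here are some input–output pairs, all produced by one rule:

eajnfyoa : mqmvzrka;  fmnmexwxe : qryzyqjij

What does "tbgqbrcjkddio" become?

In each case the input is transformed by: move the last character to the front, then shift every letter 12 places forward in the alphabet (wrapping around).
Applying both steps to "tbgqbrcjkddio": "otbgqbrcjkddi", then "afnscndovwppu".

afnscndovwppu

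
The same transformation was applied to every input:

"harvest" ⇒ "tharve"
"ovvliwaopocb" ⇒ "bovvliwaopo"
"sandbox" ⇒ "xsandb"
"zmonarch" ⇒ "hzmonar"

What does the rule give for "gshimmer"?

rgshimm

In each case the input is transformed by: move the last 2 characters to the front (rotate right by 2), then delete the first character.
For "gshimmer", step one produces "ergshimm"; step two turns that into "rgshimm".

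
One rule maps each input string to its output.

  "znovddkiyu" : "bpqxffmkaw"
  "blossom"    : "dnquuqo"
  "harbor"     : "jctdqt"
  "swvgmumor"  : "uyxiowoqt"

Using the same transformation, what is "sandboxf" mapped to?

The rule is to shift every letter 2 places forward in the alphabet (wrapping around).
Applying that to "sandboxf" gives "ucpfdqzh".

ucpfdqzh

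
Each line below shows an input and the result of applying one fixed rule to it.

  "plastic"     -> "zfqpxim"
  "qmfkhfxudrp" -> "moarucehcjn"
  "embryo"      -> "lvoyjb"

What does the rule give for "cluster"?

obqpriz

The rule is to shift every letter 3 places backward in the alphabet (wrapping around), then reverse the string.
For "cluster", step one produces "zirpqbo"; step two turns that into "obqpriz".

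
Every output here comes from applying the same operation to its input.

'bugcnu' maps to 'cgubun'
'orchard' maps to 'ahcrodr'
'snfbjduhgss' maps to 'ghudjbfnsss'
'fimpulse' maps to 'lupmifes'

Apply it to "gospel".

psogle

The rule is to move the last 2 characters to the front (rotate right by 2), then reverse the string.
Applying both steps to "gospel": "elgosp", then "psogle".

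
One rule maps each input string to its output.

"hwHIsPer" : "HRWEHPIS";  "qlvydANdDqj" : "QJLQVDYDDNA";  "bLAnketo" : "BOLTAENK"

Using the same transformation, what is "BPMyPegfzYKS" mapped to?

Looking at the pairs, the operation is to take characters alternately from the front and the back (1st, last, 2nd, 2nd-last, ...), then convert every letter to uppercase.
Applying that to "BPMyPegfzYKS" gives "BSPKMYYZPFEG".

BSPKMYYZPFEG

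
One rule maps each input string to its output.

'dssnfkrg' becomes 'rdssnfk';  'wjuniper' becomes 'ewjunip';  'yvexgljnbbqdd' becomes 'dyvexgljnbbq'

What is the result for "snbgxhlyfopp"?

Each output is the input with this applied: delete the last character, then move the last character to the front.
On "snbgxhlyfopp": the first step gives "snbgxhlyfop", and the second then gives "psnbgxhlyfo".

psnbgxhlyfo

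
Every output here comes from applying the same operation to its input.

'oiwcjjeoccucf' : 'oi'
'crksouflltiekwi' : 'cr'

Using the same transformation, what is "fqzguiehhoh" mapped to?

fq

The rule is to keep only the first 2 characters.
So "fqzguiehhoh" becomes "fq".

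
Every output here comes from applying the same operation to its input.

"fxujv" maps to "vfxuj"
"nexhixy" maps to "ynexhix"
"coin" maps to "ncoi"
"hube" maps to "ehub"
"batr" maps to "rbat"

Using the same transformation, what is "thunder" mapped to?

rthunde

The pattern: move the last character to the front.
Doing the same to "thunder": "rthunde".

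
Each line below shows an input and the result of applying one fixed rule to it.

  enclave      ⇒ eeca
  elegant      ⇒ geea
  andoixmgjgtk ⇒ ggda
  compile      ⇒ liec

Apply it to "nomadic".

The pattern: sort the characters into reverse alphabetical order, then keep only the last 4 characters.
"nomadic" → "onmidca" → "idca".
(Check on "elegant": → "tnlgeea" → "geea" ✓)

idca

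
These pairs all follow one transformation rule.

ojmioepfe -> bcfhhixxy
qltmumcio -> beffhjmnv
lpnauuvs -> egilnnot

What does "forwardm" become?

fhkkptwy

In each case the input is transformed by: shift every letter 7 places backward in the alphabet (wrapping around), then sort the characters into alphabetical order.
Applying both steps to "forwardm": "yhkptkwf", then "fhkkptwy".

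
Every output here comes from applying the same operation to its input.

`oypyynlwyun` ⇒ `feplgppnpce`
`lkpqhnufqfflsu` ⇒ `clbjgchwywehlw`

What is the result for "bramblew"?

The rule is to take characters alternately from the front and the back (1st, last, 2nd, 2nd-last, ...), then shift every letter 9 places backward in the alphabet (wrapping around).
For "bramblew", step one produces "bwrealmb"; step two turns that into "snivrcds".
(Check on "lkpqhnufqfflsu": → "luksplqfhfnquf" → "clbjgchwywehlw" ✓)

snivrcds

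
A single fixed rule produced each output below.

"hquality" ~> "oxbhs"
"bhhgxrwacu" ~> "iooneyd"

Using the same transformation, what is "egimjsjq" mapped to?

lnptq

In each case the input is transformed by: delete the last 3 characters, then shift every letter 7 places forward in the alphabet (wrapping around).
On "egimjsjq": the first step gives "egimj", and the second then gives "lnptq".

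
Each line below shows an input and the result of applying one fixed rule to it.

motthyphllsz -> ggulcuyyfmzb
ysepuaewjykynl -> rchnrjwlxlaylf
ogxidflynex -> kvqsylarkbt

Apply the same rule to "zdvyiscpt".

ilvfpcgmq

The transformation: shift every letter 13 places forward in the alphabet (wrapping around) — i.e. ROT13, then move the first 2 characters to the end (rotate left by 2).
Starting from "zdvyiscpt": after the first operation, "mqilvfpcg"; after the second, "ilvfpcgmq".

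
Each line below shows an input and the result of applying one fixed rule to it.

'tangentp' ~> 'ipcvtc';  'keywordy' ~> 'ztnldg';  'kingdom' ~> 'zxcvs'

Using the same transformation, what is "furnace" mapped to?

What's happening: delete the last 2 characters, then shift every letter 11 places backward in the alphabet (wrapping around).
So "furnace" becomes "ujgcp".
(Check on "kingdom": → "kingd" → "zxcvs" ✓)

ujgcp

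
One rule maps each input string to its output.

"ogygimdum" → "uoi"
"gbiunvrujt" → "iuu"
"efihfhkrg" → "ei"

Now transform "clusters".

ue

The transformation: move the last 2 characters to the front (rotate right by 2), then keep only the vowels.
Applying both steps to "clusters": "rscluste", then "ue".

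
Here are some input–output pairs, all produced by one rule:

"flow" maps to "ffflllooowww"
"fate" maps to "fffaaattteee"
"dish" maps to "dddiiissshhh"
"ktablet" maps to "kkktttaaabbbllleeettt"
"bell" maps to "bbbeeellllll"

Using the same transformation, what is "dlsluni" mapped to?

The transformation: repeat every character 3 times.
"dlsluni" → "dddlllsssllluuunnniii".

dddlllsssllluuunnniii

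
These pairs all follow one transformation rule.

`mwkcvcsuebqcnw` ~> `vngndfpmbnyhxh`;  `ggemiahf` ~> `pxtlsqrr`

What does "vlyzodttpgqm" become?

jkzoeearbxgw

Rule — shift every letter 11 places forward in the alphabet (wrapping around), then move the first 2 characters to the end (rotate left by 2).
Doing the same to "vlyzodttpgqm": "jkzoeearbxgw".
(Check on "ggemiahf": → "rrpxtlsq" → "pxtlsqrr" ✓)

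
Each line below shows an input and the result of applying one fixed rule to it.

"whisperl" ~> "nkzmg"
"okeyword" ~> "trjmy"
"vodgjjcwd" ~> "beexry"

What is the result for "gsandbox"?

The transformation: delete the first 3 characters, then shift every letter 5 places backward in the alphabet (wrapping around).
For "gsandbox", step one produces "ndbox"; step two turns that into "iywjs".

iywjs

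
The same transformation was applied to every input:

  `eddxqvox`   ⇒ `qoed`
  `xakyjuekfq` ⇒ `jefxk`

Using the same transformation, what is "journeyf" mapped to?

nyju

The pattern: keep every other character starting from the first (positions 1st, 3rd, 5th, ...), then move the first 2 characters to the end (rotate left by 2).
For "journeyf", step one produces "juny"; step two turns that into "nyju".
(Check on "xakyjuekfq": → "xkjef" → "jefxk" ✓)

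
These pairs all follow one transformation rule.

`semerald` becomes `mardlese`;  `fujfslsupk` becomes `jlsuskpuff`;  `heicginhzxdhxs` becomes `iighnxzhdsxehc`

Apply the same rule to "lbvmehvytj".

vheyvjtblm

The rule is to swap each adjacent pair of characters (1↔2, 3↔4, ...), then move the first 3 characters to the end (rotate left by 3).
Starting from "lbvmehvytj": after the first operation, "blmvheyvjt"; after the second, "vheyvjtblm".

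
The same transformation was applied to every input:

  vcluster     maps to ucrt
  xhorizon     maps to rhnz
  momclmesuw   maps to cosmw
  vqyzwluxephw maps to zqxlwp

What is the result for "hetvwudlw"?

velu

The transformation: keep every other character starting from the second (positions 2nd, 4th, 6th, ...), then swap each adjacent pair of characters (1↔2, 3↔4, ...).
Working it through for "hetvwudlw": intermediate "evul", final "velu".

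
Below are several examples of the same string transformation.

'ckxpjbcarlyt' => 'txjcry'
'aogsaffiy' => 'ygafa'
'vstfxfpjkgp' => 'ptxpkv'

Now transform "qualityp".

Looking at the pairs, the operation is to swap the first and last characters, then keep every other character starting from the first (positions 1st, 3rd, 5th, ...).
Applying both steps to "qualityp": "pualityq", then "paiy".
(Check on "vstfxfpjkgp": → "pstfxfpjkgv" → "ptxpkv" ✓)

paiy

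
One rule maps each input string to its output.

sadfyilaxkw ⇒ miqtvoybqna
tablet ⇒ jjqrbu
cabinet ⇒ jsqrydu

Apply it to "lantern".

What's happening: shift every letter 10 places backward in the alphabet (wrapping around), then move the last character to the front.
Working it through for "lantern": intermediate "bqdjuhd", final "dbqdjuh".
(Check on "sadfyilaxkw": → "iqtvoybqnam" → "miqtvoybqna" ✓)

dbqdjuh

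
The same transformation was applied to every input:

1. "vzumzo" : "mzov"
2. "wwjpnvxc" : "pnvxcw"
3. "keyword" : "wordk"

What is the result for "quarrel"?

rrelq

The rule is to move the first 3 characters to the end (rotate left by 3), then delete the last 2 characters.
"quarrel" → "rrelqua" → "rrelq".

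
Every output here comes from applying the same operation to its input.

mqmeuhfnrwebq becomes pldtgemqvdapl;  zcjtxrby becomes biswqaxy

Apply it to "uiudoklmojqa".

htcnjklnipzt

Each output is the input with this applied: shift every letter 1 place backward in the alphabet (wrapping around), then move the first character to the end.
"uiudoklmojqa" → "thtcnjklnipz" → "htcnjklnipzt".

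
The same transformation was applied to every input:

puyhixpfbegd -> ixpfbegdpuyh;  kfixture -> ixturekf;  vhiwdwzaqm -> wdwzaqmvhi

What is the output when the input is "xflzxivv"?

Looking at the pairs, the operation is to swap the front and back halves of the string, then move the last 2 characters to the front (rotate right by 2).
Working it through for "xflzxivv": intermediate "xivvxflz", final "lzxivvxf".
(Check on "puyhixpfbegd": → "pfbegdpuyhix" → "ixpfbegdpuyh" ✓)

lzxivvxf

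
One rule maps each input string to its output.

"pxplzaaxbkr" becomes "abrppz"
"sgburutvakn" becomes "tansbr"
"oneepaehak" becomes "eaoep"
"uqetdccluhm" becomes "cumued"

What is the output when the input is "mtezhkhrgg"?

Looking at the pairs, the operation is to keep every other character starting from the first (positions 1st, 3rd, 5th, ...), then move the first 3 characters to the end (rotate left by 3).
Working it through for "mtezhkhrgg": intermediate "mehhg", final "hgmeh".

hgmeh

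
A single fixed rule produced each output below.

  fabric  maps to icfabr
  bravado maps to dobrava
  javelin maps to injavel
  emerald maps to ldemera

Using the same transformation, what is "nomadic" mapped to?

Looking at the pairs, the operation is to move the last 2 characters to the front (rotate right by 2).
So "nomadic" becomes "icnomad".

icnomad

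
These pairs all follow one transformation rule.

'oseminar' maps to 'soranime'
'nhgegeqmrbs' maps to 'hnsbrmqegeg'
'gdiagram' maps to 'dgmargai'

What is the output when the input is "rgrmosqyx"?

Each output is the input with this applied: move the first 2 characters to the end (rotate left by 2), then reverse the string.
"rgrmosqyx" → "rmosqyxrg" → "grxyqsomr".
(Check on "gdiagram": → "iagramgd" → "dgmargai" ✓)

grxyqsomr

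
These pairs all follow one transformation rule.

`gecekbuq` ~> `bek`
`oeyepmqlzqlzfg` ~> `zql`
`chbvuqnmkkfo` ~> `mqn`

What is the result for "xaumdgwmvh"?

The transformation: take characters alternately from the front and the back (1st, last, 2nd, 2nd-last, ...), then keep only the last 3 characters.
For "xaumdgwmvh", step one produces "xhavummwdg"; step two turns that into "wdg".

wdg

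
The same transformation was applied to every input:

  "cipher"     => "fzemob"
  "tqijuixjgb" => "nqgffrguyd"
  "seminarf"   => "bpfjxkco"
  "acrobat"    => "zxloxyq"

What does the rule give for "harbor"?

What's happening: shift every letter 3 places backward in the alphabet (wrapping around), then swap each adjacent pair of characters (1↔2, 3↔4, ...).
Starting from "harbor": after the first operation, "exoylo"; after the second, "xeyool".

xeyool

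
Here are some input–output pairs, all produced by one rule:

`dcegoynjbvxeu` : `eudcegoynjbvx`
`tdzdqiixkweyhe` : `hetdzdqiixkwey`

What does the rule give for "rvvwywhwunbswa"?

Rule — move the last 2 characters to the front (rotate right by 2).
So "rvvwywhwunbswa" becomes "warvvwywhwunbs".

warvvwywhwunbs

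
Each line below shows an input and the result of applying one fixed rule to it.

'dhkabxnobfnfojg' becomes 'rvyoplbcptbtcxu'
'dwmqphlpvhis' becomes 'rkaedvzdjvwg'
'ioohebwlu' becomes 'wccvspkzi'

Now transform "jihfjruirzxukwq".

The pattern: shift every letter 12 places backward in the alphabet (wrapping around).
"jihfjruirzxukwq" → "xwvtxfiwfnliyke".

xwvtxfiwfnliyke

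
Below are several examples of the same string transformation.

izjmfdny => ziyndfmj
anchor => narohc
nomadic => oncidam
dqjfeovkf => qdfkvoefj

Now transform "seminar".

esranim

The transformation: move the first 2 characters to the end (rotate left by 2), then reverse the string.
Starting from "seminar": after the first operation, "minarse"; after the second, "esranim".
(Check on "izjmfdny": → "jmfdnyiz" → "ziyndfmj" ✓)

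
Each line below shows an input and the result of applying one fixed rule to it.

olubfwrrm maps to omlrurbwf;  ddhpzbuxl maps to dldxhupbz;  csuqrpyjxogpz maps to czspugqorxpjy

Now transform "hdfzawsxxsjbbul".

hldufbzbajwssxx

What's happening: take characters alternately from the front and the back (1st, last, 2nd, 2nd-last, ...).
So "hdfzawsxxsjbbul" becomes "hldufbzbajwssxx".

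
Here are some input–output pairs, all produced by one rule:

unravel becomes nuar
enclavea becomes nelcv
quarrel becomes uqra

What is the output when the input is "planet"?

lpn

In each case the input is transformed by: swap each adjacent pair of characters (1↔2, 3↔4, ...), then delete the last 3 characters.
Applying both steps to "planet": "lpnate", then "lpn".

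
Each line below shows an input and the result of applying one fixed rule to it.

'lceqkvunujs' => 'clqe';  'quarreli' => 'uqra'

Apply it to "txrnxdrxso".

xtnr

The pattern: swap each adjacent pair of characters (1↔2, 3↔4, ...), then keep only the first 4 characters.
For "txrnxdrxso", step one produces "xtnrdxxros"; step two turns that into "xtnr".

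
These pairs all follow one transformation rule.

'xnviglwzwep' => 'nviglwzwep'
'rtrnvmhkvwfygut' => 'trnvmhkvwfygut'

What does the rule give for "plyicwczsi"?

lyicwczsi

Looking at the pairs, the operation is to delete the first character.
Applying that to "plyicwczsi" gives "lyicwczsi".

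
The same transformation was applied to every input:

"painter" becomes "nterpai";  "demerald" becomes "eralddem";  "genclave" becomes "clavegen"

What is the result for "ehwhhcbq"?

The pattern: move the first 3 characters to the end (rotate left by 3).
Applying that to "ehwhhcbq" gives "hhcbqehw".

hhcbqehw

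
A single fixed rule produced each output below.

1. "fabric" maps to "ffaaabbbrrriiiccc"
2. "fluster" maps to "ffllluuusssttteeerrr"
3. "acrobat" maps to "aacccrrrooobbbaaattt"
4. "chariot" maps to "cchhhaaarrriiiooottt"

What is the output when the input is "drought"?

ddrrrooouuuggghhhttt

Rule — repeat every character 3 times, then delete the first character.
On "drought": the first step gives "dddrrrooouuuggghhhttt", and the second then gives "ddrrrooouuuggghhhttt".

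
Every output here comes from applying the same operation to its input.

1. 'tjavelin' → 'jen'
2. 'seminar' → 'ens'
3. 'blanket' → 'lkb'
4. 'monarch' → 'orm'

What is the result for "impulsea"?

mla

The pattern: move the first character to the end, then keep one character in every 3, starting at position 1 (positions 1st, 4th, 7th, ...).
Working it through for "impulsea": intermediate "mpulseai", final "mla".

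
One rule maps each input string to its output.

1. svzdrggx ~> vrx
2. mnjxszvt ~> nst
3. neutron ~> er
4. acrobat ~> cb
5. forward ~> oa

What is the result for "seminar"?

en

Rule — keep one character in every 3, starting at position 2 (positions 2nd, 5th, 8th, ...).
Doing the same to "seminar": "en".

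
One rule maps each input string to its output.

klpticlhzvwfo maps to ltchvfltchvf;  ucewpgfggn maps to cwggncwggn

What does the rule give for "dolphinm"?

Rule — keep every other character starting from the second (positions 2nd, 4th, 6th, ...), then write the whole string twice.
Working it through for "dolphinm": intermediate "opim", final "opimopim".

opimopim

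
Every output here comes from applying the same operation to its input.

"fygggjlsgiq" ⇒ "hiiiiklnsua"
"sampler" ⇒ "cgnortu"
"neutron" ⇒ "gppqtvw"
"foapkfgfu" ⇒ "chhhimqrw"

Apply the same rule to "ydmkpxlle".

fgmnnorza

Looking at the pairs, the operation is to sort the characters into alphabetical order, then shift every letter 2 places forward in the alphabet (wrapping around).
On "ydmkpxlle": the first step gives "dekllmpxy", and the second then gives "fgmnnorza".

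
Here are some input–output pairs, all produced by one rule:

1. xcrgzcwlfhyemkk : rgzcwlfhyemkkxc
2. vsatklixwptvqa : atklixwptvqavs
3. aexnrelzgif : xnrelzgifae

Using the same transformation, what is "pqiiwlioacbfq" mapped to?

iiwlioacbfqpq

Looking at the pairs, the operation is to move the first 2 characters to the end (rotate left by 2).
Applying that to "pqiiwlioacbfq" gives "iiwlioacbfqpq".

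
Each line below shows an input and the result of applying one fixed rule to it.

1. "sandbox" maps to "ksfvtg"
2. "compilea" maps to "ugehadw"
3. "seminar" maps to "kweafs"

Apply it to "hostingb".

In each case the input is transformed by: delete the last character, then shift every letter 8 places backward in the alphabet (wrapping around).
Applying both steps to "hostingb": "hosting", then "zgklafy".

zgklafy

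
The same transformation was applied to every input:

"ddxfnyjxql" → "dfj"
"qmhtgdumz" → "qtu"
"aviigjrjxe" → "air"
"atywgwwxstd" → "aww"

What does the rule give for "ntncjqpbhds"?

Each output is the input with this applied: delete the last 2 characters, then keep one character in every 3, starting at position 1 (positions 1st, 4th, 7th, ...).
On "ntncjqpbhds": the first step gives "ntncjqpbh", and the second then gives "ncp".

ncp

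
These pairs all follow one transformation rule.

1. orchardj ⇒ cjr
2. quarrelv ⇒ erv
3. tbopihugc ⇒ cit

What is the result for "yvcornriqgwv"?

gorw

The transformation: sort the characters into alphabetical order, then keep one character in every 3, starting at position 2 (positions 2nd, 5th, 8th, ...).
"yvcornriqgwv" → "cginoqrrvvwy" → "gorw".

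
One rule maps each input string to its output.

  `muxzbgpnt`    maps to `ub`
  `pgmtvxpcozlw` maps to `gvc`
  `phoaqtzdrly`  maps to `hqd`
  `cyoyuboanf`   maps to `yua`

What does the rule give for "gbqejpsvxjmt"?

bjv

What's happening: delete the last 2 characters, then keep one character in every 3, starting at position 2 (positions 2nd, 5th, 8th, ...).
Starting from "gbqejpsvxjmt": after the first operation, "gbqejpsvxj"; after the second, "bjv".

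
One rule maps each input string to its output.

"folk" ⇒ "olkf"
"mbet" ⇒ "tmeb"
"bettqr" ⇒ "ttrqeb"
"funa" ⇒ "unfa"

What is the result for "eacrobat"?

troecbaa

In each case the input is transformed by: sort the characters into reverse alphabetical order.
On "eacrobat" that produces "troecbaa".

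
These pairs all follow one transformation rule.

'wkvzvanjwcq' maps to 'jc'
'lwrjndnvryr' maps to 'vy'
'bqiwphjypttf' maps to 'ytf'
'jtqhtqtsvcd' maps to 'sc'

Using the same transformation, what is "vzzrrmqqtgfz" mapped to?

qgz

The transformation: keep every other character starting from the second (positions 2nd, 4th, 6th, ...), then delete the first 3 characters.
For "vzzrrmqqtgfz", step one produces "zrmqgz"; step two turns that into "qgz".
(Check on "jtqhtqtsvcd": → "thqsc" → "sc" ✓)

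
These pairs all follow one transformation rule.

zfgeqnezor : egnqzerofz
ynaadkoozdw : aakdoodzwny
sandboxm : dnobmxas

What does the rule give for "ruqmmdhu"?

In each case the input is transformed by: swap each adjacent pair of characters (1↔2, 3↔4, ...), then move the first 2 characters to the end (rotate left by 2).
"ruqmmdhu" → "urmqdmuh" → "mqdmuhur".

mqdmuhur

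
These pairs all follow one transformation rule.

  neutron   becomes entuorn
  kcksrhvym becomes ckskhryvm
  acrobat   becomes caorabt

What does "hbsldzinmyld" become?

The pattern: swap each adjacent pair of characters (1↔2, 3↔4, ...).
Applying that to "hbsldzinmyld" gives "bhlszdniymdl".

bhlszdniymdl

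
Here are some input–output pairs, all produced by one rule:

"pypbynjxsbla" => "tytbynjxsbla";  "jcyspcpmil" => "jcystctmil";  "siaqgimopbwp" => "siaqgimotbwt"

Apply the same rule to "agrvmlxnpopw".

Looking at the pairs, the operation is to replace every "p" with "t".
Applying that to "agrvmlxnpopw" gives "agrvmlxntotw".

agrvmlxntotw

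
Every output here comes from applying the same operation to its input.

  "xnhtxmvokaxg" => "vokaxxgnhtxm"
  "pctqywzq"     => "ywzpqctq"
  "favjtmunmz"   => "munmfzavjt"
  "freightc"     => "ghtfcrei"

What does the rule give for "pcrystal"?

staplcry

The pattern: swap the first and last characters, then swap the front and back halves of the string.
Applying both steps to "pcrystal": "lcrystap", then "staplcry".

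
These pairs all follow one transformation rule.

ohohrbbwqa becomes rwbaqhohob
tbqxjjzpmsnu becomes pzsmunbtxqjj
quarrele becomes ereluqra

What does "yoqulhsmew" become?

lmsweoyuqh

The rule is to swap each adjacent pair of characters (1↔2, 3↔4, ...), then swap the front and back halves of the string.
On "yoqulhsmew" that produces "lmsweoyuqh".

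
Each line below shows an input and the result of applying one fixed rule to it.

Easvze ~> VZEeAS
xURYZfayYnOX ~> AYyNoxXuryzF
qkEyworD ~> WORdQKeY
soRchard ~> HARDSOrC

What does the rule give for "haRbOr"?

BoRHAr

Looking at the pairs, the operation is to swap the front and back halves of the string, then flip the case of every letter.
Starting from "haRbOr": after the first operation, "bOrhaR"; after the second, "BoRHAr".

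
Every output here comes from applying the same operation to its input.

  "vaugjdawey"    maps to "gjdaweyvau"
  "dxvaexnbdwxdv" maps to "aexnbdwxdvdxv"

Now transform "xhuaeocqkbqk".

aeocqkbqkxhu

The rule is to move the first 3 characters to the end (rotate left by 3).
On "xhuaeocqkbqk" that produces "aeocqkbqkxhu".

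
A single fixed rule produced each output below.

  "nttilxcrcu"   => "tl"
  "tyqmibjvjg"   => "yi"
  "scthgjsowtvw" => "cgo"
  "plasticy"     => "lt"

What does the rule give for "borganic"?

Rule — keep one character in every 3, starting at position 2 (positions 2nd, 5th, 8th, ...), then delete the last character.
Applying both steps to "borganic": "oac", then "oa".

oa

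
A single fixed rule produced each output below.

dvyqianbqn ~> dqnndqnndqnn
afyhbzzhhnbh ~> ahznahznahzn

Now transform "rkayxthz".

Rule — keep one character in every 3, starting at position 1 (positions 1st, 4th, 7th, ...), then write the whole string 3 times in a row.
Applying both steps to "rkayxthz": "ryh", then "ryhryhryh".
(Check on "dvyqianbqn": → "dqnn" → "dqnndqnndqnn" ✓)

ryhryhryh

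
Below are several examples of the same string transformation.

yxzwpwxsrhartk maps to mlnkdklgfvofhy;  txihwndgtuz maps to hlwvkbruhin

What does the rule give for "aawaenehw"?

ookosbsvk

The pattern: shift every letter 12 places backward in the alphabet (wrapping around).
Applying that to "aawaenehw" gives "ookosbsvk".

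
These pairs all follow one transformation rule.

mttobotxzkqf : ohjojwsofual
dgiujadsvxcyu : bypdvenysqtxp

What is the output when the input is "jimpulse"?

The transformation: swap each adjacent pair of characters (1↔2, 3↔4, ...), then shift every letter 5 places backward in the alphabet (wrapping around).
"jimpulse" → "ijpmlues" → "dekhgpzn".
(Check on "dgiujadsvxcyu": → "gduiajsdxvycu" → "bypdvenysqtxp" ✓)

dekhgpzn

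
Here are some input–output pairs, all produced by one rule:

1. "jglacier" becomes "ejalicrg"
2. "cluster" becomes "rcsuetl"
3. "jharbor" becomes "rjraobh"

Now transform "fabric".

The transformation: swap each adjacent pair of characters (1↔2, 3↔4, ...), then swap the first and last characters.
On "fabric": the first step gives "afrbci", and the second then gives "ifrbca".

ifrbca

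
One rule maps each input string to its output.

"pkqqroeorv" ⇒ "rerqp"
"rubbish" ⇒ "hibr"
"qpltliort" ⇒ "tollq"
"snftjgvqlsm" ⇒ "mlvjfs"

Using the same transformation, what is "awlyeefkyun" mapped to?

nyfela

What's happening: keep every other character starting from the first (positions 1st, 3rd, 5th, ...), then reverse the string.
For "awlyeefkyun", step one produces "alefyn"; step two turns that into "nyfela".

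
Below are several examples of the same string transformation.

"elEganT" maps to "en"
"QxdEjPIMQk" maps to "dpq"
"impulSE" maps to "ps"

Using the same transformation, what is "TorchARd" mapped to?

The transformation: keep one character in every 3, starting at position 3 (positions 3rd, 6th, 9th, ...), then convert every letter to lowercase.
Applying that to "TorchARd" gives "ra".

ra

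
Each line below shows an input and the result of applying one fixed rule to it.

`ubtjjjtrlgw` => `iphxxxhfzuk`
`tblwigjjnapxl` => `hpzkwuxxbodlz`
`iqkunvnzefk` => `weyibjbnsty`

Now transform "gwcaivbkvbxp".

Each output is the input with this applied: shift every letter 12 places backward in the alphabet (wrapping around).
Applying that to "gwcaivbkvbxp" gives "ukqowjpyjpld".

ukqowjpyjpld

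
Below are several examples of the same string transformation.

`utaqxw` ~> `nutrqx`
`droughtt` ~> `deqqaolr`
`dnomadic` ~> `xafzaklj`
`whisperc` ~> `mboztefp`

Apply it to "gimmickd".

fzhadfjj

The pattern: swap the front and back halves of the string, then shift every letter 3 places backward in the alphabet (wrapping around).
Working it through for "gimmickd": intermediate "ickdgimm", final "fzhadfjj".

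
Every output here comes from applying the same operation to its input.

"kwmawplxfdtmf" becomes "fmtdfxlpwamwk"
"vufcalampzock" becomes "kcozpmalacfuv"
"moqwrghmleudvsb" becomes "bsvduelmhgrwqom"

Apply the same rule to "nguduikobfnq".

Rule — reverse the string.
On "nguduikobfnq" that produces "qnfbokiudugn".

qnfbokiudugn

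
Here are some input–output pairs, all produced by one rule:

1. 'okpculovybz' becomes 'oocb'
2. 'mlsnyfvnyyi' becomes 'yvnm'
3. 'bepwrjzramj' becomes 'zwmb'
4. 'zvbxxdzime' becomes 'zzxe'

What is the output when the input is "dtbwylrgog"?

Rule — keep one character in every 3, starting at position 1 (positions 1st, 4th, 7th, ...), then sort the characters into reverse alphabetical order.
So "dtbwylrgog" becomes "wrgd".

wrgd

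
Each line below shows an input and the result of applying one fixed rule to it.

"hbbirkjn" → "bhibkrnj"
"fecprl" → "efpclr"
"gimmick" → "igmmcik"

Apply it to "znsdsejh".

nzdseshj

Looking at the pairs, the operation is to swap each adjacent pair of characters (1↔2, 3↔4, ...).
For "znsdsejh" the result is "nzdseshj".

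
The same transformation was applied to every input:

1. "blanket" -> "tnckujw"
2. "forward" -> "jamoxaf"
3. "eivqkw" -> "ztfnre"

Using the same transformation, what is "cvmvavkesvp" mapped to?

beylevejetn

In each case the input is transformed by: shift every letter 9 places forward in the alphabet (wrapping around), then move the last 3 characters to the front (rotate right by 3).
Working it through for "cvmvavkesvp": intermediate "levejetnbey", final "beylevejetn".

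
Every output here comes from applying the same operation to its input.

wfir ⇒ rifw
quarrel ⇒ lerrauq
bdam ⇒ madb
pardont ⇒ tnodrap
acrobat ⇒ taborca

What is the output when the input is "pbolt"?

What's happening: reverse the string.
So "pbolt" becomes "tlobp".

tlobp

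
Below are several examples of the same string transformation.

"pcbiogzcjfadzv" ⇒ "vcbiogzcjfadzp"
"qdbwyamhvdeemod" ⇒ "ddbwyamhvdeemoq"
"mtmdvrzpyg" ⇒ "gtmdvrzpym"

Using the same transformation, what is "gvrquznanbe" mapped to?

evrquznanbg

Rule — swap the first and last characters.
Doing the same to "gvrquznanbe": "evrquznanbg".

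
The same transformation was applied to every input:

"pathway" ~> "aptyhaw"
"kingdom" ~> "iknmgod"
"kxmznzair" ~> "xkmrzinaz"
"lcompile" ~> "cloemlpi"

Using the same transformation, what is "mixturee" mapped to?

The pattern: move the first character to the end, then take characters alternately from the front and the back (1st, last, 2nd, 2nd-last, ...).
Doing the same to "mixturee": "imxeteur".

imxeteur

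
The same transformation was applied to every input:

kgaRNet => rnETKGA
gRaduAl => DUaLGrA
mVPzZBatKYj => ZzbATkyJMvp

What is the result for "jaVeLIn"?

EliNJAv

Rule — flip the case of every letter, then move the first 3 characters to the end (rotate left by 3).
For "jaVeLIn", step one produces "JAvEliN"; step two turns that into "EliNJAv".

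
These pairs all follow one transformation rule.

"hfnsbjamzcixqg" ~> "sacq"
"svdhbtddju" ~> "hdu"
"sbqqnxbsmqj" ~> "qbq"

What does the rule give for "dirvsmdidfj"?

The rule is to delete the first 2 characters, then keep one character in every 3, starting at position 2 (positions 2nd, 5th, 8th, ...).
"dirvsmdidfj" → "rvsmdidfj" → "vdf".

vdf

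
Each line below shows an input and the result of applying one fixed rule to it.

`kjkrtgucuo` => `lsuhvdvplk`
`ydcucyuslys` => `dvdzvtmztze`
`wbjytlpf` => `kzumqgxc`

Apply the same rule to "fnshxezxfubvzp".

The pattern: move the first 2 characters to the end (rotate left by 2), then shift every letter 1 place forward in the alphabet (wrapping around).
For "fnshxezxfubvzp", step one produces "shxezxfubvzpfn"; step two turns that into "tiyfaygvcwaqgo".

tiyfaygvcwaqgo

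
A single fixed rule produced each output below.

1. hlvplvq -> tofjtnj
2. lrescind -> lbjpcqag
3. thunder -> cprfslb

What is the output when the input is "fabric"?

gadyzp

The rule is to shift every letter 2 places backward in the alphabet (wrapping around), then move the last 2 characters to the front (rotate right by 2).
On "fabric": the first step gives "dyzpga", and the second then gives "gadyzp".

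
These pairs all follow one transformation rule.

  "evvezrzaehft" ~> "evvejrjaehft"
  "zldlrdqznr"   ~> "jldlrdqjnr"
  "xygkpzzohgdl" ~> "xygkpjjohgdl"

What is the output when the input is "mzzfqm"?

mjjfqm

In each case the input is transformed by: replace every "z" with "j".
Doing the same to "mzzfqm": "mjjfqm".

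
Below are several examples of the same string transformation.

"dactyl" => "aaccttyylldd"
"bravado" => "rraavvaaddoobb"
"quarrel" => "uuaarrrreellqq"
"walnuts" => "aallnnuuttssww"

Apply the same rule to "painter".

What's happening: double every character, then move the first 2 characters to the end (rotate left by 2).
"painter" → "ppaaiinntteerr" → "aaiinntteerrpp".

aaiinntteerrpp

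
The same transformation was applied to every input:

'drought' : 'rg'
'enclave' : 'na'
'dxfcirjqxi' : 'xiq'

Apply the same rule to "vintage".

Each output is the input with this applied: keep one character in every 3, starting at position 2 (positions 2nd, 5th, 8th, ...).
For "vintage" the result is "ia".

ia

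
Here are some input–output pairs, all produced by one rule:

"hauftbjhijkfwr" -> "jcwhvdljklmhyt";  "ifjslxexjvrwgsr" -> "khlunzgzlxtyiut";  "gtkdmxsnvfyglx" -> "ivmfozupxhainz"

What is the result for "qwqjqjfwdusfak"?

syslslhyfwuhcm

Rule — shift every letter 2 places forward in the alphabet (wrapping around).
On "qwqjqjfwdusfak" that produces "syslslhyfwuhcm".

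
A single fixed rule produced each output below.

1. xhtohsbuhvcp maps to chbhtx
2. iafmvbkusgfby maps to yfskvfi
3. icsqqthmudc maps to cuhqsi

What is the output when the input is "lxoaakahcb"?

caaol

The rule is to keep every other character starting from the first (positions 1st, 3rd, 5th, ...), then reverse the string.
"lxoaakahcb" → "loaac" → "caaol".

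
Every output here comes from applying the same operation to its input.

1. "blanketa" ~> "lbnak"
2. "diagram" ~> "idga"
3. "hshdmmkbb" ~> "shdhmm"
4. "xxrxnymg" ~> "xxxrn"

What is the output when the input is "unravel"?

nuar

The rule is to delete the last 3 characters, then swap each adjacent pair of characters (1↔2, 3↔4, ...).
Working it through for "unravel": intermediate "unra", final "nuar".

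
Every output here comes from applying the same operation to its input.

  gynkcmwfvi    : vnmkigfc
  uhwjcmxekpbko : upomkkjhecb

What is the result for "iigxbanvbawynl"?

Rule — sort the characters into reverse alphabetical order, then delete the first 2 characters.
On "iigxbanvbawynl": the first step gives "yxwvnnliigbbaa", and the second then gives "wvnnliigbbaa".

wvnnliigbbaa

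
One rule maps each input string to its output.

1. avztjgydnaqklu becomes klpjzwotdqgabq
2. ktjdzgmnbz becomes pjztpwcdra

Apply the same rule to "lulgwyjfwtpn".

dkbwmozvmjfb

The transformation: swap the first and last characters, then shift every letter 10 places backward in the alphabet (wrapping around).
"lulgwyjfwtpn" → "nulgwyjfwtpl" → "dkbwmozvmjfb".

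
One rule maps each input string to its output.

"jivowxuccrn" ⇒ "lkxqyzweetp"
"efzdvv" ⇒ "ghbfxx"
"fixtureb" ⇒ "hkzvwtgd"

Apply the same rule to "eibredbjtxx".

Rule — shift every letter 2 places forward in the alphabet (wrapping around).
Doing the same to "eibredbjtxx": "gkdtgfdlvzz".

gkdtgfdlvzz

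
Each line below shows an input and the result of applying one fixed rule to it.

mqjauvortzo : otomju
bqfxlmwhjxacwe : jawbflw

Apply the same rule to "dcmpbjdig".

bdgdm

The pattern: keep every other character starting from the first (positions 1st, 3rd, 5th, ...), then move the last 3 characters to the front (rotate right by 3).
Doing the same to "dcmpbjdig": "bdgdm".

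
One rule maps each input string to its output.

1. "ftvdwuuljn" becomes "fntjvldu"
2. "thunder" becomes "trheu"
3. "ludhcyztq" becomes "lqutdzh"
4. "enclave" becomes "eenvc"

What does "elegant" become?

etlne

In each case the input is transformed by: take characters alternately from the front and the back (1st, last, 2nd, 2nd-last, ...), then delete the last 2 characters.
Applying both steps to "elegant": "etlneag", then "etlne".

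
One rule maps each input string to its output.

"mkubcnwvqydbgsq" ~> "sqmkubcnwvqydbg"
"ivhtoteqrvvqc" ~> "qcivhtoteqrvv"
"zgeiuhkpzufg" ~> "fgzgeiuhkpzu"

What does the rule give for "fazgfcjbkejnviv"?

What's happening: move the last 2 characters to the front (rotate right by 2).
For "fazgfcjbkejnviv" the result is "ivfazgfcjbkejnv".

ivfazgfcjbkejnv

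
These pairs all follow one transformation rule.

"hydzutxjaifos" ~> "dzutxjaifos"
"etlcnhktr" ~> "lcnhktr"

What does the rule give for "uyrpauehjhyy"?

The transformation: delete the first 2 characters.
For "uyrpauehjhyy" the result is "rpauehjhyy".

rpauehjhyy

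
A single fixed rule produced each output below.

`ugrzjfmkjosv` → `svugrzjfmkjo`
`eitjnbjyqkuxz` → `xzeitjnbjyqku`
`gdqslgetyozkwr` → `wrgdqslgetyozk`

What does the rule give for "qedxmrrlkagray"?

ayqedxmrrlkagr

The pattern: move the last 2 characters to the front (rotate right by 2).
Doing the same to "qedxmrrlkagray": "ayqedxmrrlkagr".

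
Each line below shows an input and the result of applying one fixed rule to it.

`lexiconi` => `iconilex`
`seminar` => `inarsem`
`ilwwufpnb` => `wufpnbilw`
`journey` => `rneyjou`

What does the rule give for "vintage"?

Looking at the pairs, the operation is to move the first 3 characters to the end (rotate left by 3).
Applying that to "vintage" gives "tagevin".

tagevin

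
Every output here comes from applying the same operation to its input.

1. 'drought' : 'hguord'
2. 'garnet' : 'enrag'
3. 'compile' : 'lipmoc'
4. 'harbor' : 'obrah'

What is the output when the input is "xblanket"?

eknalbx

The rule is to reverse the string, then delete the first character.
Doing the same to "xblanket": "eknalbx".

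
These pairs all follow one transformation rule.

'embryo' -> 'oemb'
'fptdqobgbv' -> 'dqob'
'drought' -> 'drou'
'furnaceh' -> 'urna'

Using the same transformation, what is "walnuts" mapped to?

waln

The rule is to move the last 3 characters to the front (rotate right by 3), then keep only the last 4 characters.
For "walnuts", step one produces "utswaln"; step two turns that into "waln".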